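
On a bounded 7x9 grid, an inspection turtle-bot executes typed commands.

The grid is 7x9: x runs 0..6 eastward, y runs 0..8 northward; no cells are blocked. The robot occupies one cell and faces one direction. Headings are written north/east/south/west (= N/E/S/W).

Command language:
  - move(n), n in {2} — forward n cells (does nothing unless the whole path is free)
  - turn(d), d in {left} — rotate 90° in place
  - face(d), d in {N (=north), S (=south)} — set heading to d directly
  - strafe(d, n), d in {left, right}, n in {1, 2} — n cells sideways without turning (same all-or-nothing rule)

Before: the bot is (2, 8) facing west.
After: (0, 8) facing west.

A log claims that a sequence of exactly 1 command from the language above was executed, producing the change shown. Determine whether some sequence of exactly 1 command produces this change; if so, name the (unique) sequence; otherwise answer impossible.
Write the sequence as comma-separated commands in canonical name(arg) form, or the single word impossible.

key: heading stays W — the single command does not turn
begin: (2, 8) facing west
t=1 move(2) ⇒ (0, 8) facing west
no rival 1-sequence matches.

move(2)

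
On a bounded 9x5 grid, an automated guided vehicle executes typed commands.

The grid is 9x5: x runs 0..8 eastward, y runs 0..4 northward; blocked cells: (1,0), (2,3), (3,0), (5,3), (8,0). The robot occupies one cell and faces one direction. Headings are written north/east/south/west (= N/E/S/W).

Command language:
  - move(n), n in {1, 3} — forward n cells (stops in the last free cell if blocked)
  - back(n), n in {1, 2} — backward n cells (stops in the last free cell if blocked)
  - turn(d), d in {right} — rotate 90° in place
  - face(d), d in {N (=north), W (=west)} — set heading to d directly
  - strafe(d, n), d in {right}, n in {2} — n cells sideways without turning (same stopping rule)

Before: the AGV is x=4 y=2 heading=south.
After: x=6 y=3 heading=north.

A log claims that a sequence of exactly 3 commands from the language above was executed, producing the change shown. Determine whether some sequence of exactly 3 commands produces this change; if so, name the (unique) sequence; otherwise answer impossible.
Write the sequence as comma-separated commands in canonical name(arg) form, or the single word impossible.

face(N), strafe(right, 2), move(1)

key: order matters: swapping face(N) and move(1) lands elsewhere
begin: x=4 y=2 heading=south
t=1 face(N) ⇒ x=4 y=2 heading=north
t=2 strafe(right, 2) ⇒ x=6 y=2 heading=north
t=3 move(1) ⇒ x=6 y=3 heading=north
no rival 3-sequence matches.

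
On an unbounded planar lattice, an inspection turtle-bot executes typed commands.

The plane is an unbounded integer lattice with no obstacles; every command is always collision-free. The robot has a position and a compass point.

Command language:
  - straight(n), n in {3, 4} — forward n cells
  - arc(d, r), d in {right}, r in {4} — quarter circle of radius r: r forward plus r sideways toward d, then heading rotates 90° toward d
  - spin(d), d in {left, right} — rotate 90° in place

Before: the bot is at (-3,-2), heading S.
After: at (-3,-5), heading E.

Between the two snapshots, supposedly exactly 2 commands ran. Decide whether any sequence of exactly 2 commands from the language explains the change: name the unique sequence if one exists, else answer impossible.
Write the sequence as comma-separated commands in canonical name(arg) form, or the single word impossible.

straight(3), spin(left)

key: position moved to (-3,-5) AND the heading swung to E — translation plus rotation needed
from: at (-3,-2), heading S
1. straight(3) → at (-3,-5), heading S
2. spin(left) → at (-3,-5), heading E
no rival 2-sequence matches.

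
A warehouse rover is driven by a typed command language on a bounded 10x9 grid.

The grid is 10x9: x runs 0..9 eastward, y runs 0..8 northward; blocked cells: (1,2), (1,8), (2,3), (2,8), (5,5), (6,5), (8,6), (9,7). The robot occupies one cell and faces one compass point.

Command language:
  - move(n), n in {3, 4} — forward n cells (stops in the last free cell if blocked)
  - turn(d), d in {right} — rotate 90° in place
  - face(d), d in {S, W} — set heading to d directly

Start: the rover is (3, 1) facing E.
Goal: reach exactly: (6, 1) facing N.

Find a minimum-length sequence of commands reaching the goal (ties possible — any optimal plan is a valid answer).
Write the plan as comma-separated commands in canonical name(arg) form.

begin: (3, 1) facing E
[1] after move(3): (6, 1) facing E
[2] after face(W): (6, 1) facing W
[3] after turn(right): (6, 1) facing N
nothing shorter than 3 reaches the goal.

move(3), face(W), turn(right)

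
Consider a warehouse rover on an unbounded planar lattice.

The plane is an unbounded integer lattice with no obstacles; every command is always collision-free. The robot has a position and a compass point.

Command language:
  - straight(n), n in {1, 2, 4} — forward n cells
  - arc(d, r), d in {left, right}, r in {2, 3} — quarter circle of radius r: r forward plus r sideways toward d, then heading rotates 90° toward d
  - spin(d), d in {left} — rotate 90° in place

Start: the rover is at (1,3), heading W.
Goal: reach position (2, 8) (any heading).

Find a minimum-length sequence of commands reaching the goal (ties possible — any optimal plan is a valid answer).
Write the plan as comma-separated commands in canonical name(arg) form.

arc(right, 2), arc(right, 3)

from: at (1,3), heading W
1. arc(right, 2) → at (-1,5), heading N
2. arc(right, 3) → at (2,8), heading E
nothing shorter than 2 reaches the goal.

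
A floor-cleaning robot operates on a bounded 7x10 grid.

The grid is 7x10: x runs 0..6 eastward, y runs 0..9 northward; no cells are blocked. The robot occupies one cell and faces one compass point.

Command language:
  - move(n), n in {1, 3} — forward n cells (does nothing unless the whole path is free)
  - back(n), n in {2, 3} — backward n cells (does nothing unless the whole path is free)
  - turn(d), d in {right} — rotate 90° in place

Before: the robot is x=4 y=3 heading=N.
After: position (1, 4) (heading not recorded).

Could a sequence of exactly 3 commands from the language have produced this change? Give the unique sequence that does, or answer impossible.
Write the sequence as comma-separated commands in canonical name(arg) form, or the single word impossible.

move(1), turn(right), back(3)

key: running back(3) before move(1) would end elsewhere — order is forced
start: x=4 y=3 heading=N
t=1 move(1) ⇒ x=4 y=4 heading=N
t=2 turn(right) ⇒ x=4 y=4 heading=E
t=3 back(3) ⇒ x=1 y=4 heading=E
no other 3-command option fits: unique.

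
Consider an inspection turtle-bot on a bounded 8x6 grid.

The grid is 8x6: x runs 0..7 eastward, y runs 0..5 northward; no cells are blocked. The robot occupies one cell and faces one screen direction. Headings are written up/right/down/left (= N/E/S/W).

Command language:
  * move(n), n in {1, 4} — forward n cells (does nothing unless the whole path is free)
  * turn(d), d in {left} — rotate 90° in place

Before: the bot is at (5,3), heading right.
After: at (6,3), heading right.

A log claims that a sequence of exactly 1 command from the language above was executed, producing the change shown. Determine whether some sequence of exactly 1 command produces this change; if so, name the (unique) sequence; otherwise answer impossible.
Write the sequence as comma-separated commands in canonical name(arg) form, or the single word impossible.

key: heading stays E — the single command does not turn
start: at (5,3), heading right
1. move(1) → at (6,3), heading right
uniquely the one of 3 1-step routes that fits.

move(1)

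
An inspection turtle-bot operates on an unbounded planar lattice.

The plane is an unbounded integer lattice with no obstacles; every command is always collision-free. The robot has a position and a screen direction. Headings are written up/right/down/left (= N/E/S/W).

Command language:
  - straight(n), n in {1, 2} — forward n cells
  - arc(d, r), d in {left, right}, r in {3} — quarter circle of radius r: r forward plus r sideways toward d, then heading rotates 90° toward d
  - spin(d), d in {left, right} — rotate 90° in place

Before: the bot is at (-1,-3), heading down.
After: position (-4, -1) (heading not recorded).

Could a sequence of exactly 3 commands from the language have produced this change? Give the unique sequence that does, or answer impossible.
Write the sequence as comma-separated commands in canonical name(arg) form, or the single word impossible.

straight(1), spin(right), arc(right, 3)

key: running arc(right, 3) before straight(1) would end elsewhere — order is forced
t0: at (-1,-3), heading down
1. straight(1) → at (-1,-4), heading down
2. spin(right) → at (-1,-4), heading left
3. arc(right, 3) → at (-4,-1), heading up
uniquely the one of 216 3-step routes that fits.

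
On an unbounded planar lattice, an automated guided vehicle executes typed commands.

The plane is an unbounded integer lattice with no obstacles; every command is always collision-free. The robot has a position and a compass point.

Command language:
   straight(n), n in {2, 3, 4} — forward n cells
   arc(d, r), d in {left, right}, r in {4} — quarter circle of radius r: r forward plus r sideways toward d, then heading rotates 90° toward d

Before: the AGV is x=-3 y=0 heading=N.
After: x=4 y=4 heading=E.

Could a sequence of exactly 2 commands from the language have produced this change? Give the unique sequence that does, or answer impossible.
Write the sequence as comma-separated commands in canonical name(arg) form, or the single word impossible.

key: cell and facing (now E) both changed — the 2 commands mix motion and turning
start: x=-3 y=0 heading=N
1. arc(right, 4) → x=1 y=4 heading=E
2. straight(3) → x=4 y=4 heading=E
uniquely the one of 25 2-step routes that fits.

arc(right, 4), straight(3)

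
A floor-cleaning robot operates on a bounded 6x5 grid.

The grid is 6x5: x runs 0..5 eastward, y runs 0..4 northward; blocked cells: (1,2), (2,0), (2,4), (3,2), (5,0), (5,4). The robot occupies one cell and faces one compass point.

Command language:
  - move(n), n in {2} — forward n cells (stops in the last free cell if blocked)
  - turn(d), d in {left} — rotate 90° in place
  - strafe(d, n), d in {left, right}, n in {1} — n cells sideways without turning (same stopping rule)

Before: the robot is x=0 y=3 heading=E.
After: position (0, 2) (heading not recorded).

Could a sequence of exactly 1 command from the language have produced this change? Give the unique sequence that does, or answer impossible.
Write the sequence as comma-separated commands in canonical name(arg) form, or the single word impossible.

from: x=0 y=3 heading=E
t=1 strafe(right, 1) ⇒ x=0 y=2 heading=E
no other 1-command option fits: unique.

strafe(right, 1)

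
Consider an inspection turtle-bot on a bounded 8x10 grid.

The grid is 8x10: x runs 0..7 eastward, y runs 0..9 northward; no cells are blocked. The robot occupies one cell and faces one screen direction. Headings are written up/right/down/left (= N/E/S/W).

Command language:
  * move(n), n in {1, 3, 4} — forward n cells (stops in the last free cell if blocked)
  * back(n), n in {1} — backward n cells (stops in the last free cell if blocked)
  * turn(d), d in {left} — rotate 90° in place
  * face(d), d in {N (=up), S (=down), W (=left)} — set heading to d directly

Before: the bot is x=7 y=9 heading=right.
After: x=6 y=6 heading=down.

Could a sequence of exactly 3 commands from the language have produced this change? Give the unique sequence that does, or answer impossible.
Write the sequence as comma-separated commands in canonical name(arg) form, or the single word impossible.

key: order matters: swapping back(1) and move(3) lands elsewhere
start: x=7 y=9 heading=right
step 1 (back(1)): x=6 y=9 heading=right
step 2 (face(S)): x=6 y=9 heading=down
step 3 (move(3)): x=6 y=6 heading=down
no rival 3-sequence matches.

back(1), face(S), move(3)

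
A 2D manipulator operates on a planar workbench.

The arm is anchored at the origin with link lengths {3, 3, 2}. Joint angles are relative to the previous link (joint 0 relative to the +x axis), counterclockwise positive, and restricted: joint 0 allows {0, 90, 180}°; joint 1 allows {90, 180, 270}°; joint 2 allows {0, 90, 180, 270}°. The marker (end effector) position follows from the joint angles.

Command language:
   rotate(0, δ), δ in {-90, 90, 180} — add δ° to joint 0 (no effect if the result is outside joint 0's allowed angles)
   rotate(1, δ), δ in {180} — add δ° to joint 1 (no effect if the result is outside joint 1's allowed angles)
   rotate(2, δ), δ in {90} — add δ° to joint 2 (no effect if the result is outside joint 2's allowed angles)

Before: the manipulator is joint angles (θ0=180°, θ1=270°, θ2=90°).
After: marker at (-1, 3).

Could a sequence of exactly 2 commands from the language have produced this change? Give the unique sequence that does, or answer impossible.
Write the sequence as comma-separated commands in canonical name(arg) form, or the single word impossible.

rotate(2, 90), rotate(2, 90)

begin: joint angles (θ0=180°, θ1=270°, θ2=90°)
[1] after rotate(2, 90): joint angles (θ0=180°, θ1=270°, θ2=180°)
[2] after rotate(2, 90): joint angles (θ0=180°, θ1=270°, θ2=270°)
uniquely the one of 25 2-step routes that fits.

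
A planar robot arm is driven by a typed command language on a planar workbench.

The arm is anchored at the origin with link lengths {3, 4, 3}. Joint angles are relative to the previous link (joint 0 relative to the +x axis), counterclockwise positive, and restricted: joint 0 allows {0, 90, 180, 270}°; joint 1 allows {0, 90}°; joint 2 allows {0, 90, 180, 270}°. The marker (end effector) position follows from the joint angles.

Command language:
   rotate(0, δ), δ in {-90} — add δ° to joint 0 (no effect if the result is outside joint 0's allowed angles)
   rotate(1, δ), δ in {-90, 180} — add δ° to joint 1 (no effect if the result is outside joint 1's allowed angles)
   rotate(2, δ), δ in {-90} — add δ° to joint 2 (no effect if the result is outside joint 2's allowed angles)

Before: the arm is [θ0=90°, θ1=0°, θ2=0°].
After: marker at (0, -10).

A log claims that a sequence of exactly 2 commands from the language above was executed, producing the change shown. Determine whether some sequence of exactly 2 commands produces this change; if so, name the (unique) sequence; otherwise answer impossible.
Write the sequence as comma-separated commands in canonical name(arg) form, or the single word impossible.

rotate(0, -90), rotate(0, -90)

t0: [θ0=90°, θ1=0°, θ2=0°]
1. rotate(0, -90) → [θ0=0°, θ1=0°, θ2=0°]
2. rotate(0, -90) → [θ0=270°, θ1=0°, θ2=0°]
no other 2-command option fits: unique.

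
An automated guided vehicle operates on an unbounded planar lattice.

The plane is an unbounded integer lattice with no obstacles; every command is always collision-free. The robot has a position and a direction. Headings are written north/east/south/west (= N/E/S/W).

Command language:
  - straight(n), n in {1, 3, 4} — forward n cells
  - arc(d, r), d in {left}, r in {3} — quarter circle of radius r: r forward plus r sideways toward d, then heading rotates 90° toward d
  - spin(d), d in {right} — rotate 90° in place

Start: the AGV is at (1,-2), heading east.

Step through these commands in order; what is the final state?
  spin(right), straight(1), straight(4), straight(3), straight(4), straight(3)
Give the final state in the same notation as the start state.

at (1,-17), heading south

t0: at (1,-2), heading east
step 1 (spin(right)): at (1,-2), heading south
step 2 (straight(1)): at (1,-3), heading south
step 3 (straight(4)): at (1,-7), heading south
step 4 (straight(3)): at (1,-10), heading south
step 5 (straight(4)): at (1,-14), heading south
step 6 (straight(3)): at (1,-17), heading south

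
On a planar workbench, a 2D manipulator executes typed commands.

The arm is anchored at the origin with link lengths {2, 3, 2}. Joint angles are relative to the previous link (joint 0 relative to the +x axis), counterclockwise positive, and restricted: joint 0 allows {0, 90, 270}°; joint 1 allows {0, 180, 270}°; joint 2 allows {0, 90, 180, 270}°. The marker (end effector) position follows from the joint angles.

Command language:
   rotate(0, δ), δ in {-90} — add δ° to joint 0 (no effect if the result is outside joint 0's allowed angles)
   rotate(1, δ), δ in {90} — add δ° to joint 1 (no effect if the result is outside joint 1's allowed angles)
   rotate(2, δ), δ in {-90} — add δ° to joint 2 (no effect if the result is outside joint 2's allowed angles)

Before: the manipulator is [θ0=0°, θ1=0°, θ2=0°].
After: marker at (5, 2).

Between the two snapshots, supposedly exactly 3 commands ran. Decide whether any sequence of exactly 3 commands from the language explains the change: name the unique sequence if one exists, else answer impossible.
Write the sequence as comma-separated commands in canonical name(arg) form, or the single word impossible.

rotate(2, -90), rotate(2, -90), rotate(2, -90)

initial: [θ0=0°, θ1=0°, θ2=0°]
t=1 rotate(2, -90) ⇒ [θ0=0°, θ1=0°, θ2=270°]
t=2 rotate(2, -90) ⇒ [θ0=0°, θ1=0°, θ2=180°]
t=3 rotate(2, -90) ⇒ [θ0=0°, θ1=0°, θ2=90°]
uniquely the one of 27 3-step routes that fits.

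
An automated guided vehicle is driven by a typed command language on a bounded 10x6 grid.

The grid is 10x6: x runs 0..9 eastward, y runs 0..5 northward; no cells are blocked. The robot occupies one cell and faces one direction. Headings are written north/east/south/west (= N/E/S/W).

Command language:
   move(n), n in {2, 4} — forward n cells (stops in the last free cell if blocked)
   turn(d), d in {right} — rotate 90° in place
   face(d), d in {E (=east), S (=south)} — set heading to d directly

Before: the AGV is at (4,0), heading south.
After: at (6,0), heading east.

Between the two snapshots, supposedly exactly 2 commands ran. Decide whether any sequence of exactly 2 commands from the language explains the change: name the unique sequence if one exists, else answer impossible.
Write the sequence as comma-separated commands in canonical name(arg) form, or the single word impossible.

face(E), move(2)

key: order matters: swapping face(E) and move(2) lands elsewhere
start: at (4,0), heading south
1. face(E) → at (4,0), heading east
2. move(2) → at (6,0), heading east
all 25 alternatives checked — unique.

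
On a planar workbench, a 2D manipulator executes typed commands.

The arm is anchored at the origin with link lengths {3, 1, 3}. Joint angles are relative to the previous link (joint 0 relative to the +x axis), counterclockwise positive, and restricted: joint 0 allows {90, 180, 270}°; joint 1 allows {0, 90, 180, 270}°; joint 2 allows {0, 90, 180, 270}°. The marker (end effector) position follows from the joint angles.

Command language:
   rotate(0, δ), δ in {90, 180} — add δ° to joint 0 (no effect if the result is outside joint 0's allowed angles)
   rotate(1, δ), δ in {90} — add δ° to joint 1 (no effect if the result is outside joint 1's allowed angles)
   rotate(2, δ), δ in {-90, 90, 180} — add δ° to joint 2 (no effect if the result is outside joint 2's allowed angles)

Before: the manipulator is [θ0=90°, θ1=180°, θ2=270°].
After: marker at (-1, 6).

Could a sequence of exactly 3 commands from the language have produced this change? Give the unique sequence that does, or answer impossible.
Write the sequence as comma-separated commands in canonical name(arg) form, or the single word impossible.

rotate(1, 90), rotate(1, 90), rotate(1, 90)

from: [θ0=90°, θ1=180°, θ2=270°]
1. rotate(1, 90) → [θ0=90°, θ1=270°, θ2=270°]
2. rotate(1, 90) → [θ0=90°, θ1=0°, θ2=270°]
3. rotate(1, 90) → [θ0=90°, θ1=90°, θ2=270°]
all 216 alternatives checked — unique.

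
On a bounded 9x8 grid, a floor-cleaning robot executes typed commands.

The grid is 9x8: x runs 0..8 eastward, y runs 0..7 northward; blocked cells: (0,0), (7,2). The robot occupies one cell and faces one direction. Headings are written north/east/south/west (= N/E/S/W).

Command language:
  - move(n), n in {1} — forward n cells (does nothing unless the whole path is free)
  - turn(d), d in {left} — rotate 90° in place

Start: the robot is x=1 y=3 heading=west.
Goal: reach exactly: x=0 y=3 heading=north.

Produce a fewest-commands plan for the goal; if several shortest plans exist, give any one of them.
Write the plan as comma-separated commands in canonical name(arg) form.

begin: x=1 y=3 heading=west
[1] after move(1): x=0 y=3 heading=west
[2] after turn(left): x=0 y=3 heading=south
[3] after turn(left): x=0 y=3 heading=east
[4] after turn(left): x=0 y=3 heading=north
minimal: 4 command(s), checked below 4.

move(1), turn(left), turn(left), turn(left)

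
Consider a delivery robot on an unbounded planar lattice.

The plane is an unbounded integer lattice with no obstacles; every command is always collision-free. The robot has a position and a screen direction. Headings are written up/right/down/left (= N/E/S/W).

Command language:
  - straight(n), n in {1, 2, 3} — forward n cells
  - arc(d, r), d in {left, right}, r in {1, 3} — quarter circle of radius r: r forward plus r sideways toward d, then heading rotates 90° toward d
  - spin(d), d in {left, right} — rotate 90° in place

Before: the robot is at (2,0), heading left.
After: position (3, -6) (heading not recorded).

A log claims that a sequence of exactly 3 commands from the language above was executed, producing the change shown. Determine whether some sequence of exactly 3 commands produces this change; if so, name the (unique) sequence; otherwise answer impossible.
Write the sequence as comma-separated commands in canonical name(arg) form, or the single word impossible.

arc(left, 3), arc(left, 3), straight(1)

key: order matters: swapping arc(left, 3) and straight(1) lands elsewhere
begin: at (2,0), heading left
step 1 (arc(left, 3)): at (-1,-3), heading down
step 2 (arc(left, 3)): at (2,-6), heading right
step 3 (straight(1)): at (3,-6), heading right
uniquely the one of 729 3-step routes that fits.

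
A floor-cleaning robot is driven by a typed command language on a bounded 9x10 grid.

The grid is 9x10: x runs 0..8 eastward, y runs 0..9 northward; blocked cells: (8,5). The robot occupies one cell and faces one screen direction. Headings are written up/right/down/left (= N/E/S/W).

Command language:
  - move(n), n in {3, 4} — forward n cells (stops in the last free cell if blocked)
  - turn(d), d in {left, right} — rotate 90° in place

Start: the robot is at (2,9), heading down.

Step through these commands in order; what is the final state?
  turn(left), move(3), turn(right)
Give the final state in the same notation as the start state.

at (5,9), heading down

t0: at (2,9), heading down
[1] after turn(left): at (2,9), heading right
[2] after move(3): at (5,9), heading right
[3] after turn(right): at (5,9), heading down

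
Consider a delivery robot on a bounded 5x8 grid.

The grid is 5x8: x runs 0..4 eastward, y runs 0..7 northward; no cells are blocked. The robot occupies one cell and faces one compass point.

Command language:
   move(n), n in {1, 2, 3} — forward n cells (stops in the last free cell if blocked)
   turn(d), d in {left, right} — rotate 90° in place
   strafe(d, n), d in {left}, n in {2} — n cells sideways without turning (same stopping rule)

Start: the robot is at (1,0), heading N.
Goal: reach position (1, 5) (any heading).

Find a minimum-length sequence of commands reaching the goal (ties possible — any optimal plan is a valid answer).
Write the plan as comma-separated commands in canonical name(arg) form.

move(3), move(2)

start: at (1,0), heading N
[1] after move(3): at (1,3), heading N
[2] after move(2): at (1,5), heading N
shorter routes all fall short; 2 is best.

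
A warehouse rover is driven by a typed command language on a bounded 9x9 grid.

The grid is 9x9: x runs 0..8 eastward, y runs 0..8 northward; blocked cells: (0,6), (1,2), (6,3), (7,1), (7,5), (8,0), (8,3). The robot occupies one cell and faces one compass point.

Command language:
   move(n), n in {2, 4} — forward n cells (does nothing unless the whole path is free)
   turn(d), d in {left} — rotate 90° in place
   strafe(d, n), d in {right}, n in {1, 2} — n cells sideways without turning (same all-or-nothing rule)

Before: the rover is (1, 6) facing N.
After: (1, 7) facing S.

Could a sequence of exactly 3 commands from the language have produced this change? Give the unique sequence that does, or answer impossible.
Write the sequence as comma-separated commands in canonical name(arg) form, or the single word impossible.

key: cell and facing (now S) both changed — the 3 commands mix motion and turning
from: (1, 6) facing N
step 1 (turn(left)): (1, 6) facing W
step 2 (strafe(right, 1)): (1, 7) facing W
step 3 (turn(left)): (1, 7) facing S
no other 3-command option fits: unique.

turn(left), strafe(right, 1), turn(left)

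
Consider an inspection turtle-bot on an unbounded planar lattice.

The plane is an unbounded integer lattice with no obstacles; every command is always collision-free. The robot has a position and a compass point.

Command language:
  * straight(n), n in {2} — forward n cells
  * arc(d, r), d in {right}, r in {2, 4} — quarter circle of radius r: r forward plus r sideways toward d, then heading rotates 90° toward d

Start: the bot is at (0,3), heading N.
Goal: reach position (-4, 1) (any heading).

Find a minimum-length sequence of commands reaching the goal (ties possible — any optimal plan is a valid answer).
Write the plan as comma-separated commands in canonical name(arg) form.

begin: at (0,3), heading N
t=1 arc(right, 2) ⇒ at (2,5), heading E
t=2 arc(right, 4) ⇒ at (6,1), heading S
t=3 arc(right, 4) ⇒ at (2,-3), heading W
t=4 straight(2) ⇒ at (0,-3), heading W
t=5 arc(right, 4) ⇒ at (-4,1), heading N
shorter routes all fall short; 5 is best.

arc(right, 2), arc(right, 4), arc(right, 4), straight(2), arc(right, 4)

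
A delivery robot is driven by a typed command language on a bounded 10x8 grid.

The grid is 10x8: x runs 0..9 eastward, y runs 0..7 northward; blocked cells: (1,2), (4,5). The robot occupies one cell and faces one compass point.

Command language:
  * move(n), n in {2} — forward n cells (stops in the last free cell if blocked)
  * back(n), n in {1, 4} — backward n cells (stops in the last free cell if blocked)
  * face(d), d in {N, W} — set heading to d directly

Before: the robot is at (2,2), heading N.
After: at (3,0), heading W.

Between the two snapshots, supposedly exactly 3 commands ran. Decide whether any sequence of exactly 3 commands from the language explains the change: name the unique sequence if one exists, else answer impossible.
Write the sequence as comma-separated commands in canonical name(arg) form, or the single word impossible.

back(4), face(W), back(1)

key: position moved to (3,0) AND the heading swung to W — translation plus rotation needed
begin: at (2,2), heading N
1. back(4) → at (2,0), heading N
2. face(W) → at (2,0), heading W
3. back(1) → at (3,0), heading W
uniquely the one of 125 3-step routes that fits.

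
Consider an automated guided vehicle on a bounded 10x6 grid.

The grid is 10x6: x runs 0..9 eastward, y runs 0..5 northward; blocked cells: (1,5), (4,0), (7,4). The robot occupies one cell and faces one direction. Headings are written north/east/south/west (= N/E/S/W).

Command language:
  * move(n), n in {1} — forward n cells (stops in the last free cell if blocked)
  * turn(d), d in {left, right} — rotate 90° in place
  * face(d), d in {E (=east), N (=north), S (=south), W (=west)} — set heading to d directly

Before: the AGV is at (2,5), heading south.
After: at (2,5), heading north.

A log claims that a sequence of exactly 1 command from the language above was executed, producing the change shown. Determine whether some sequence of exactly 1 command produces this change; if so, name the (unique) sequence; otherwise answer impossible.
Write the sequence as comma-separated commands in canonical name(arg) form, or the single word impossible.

key: parked at (2,5) the whole time — nothing moves the robot
begin: at (2,5), heading south
[1] after face(N): at (2,5), heading north
no other 1-command option fits: unique.

face(N)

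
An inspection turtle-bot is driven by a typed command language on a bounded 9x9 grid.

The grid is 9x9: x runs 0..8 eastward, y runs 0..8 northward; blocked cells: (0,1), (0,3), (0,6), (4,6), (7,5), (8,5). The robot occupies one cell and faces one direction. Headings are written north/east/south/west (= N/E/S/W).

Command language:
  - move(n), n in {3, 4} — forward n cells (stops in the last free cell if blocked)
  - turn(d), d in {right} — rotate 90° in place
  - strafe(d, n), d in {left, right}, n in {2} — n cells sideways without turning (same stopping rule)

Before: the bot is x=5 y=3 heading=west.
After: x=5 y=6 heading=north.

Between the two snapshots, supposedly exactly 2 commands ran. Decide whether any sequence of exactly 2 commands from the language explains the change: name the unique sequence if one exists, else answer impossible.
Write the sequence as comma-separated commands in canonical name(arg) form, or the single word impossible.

key: position moved to (5,6) AND the heading swung to N — translation plus rotation needed
begin: x=5 y=3 heading=west
step 1 (turn(right)): x=5 y=3 heading=north
step 2 (move(3)): x=5 y=6 heading=north
all 25 alternatives checked — unique.

turn(right), move(3)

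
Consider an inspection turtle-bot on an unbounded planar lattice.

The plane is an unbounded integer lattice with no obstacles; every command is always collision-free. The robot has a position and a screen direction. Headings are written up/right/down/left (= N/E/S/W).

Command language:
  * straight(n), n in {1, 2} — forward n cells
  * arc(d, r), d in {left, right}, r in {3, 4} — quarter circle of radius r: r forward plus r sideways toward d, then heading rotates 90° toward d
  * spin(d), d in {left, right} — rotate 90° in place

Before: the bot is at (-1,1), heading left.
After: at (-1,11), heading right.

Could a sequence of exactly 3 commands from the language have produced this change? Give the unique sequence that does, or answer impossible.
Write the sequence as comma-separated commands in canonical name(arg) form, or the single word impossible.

arc(right, 4), straight(2), arc(right, 4)

key: cell and facing (now E) both changed — the 3 commands mix motion and turning
start: at (-1,1), heading left
t=1 arc(right, 4) ⇒ at (-5,5), heading up
t=2 straight(2) ⇒ at (-5,7), heading up
t=3 arc(right, 4) ⇒ at (-1,11), heading right
all 512 alternatives checked — unique.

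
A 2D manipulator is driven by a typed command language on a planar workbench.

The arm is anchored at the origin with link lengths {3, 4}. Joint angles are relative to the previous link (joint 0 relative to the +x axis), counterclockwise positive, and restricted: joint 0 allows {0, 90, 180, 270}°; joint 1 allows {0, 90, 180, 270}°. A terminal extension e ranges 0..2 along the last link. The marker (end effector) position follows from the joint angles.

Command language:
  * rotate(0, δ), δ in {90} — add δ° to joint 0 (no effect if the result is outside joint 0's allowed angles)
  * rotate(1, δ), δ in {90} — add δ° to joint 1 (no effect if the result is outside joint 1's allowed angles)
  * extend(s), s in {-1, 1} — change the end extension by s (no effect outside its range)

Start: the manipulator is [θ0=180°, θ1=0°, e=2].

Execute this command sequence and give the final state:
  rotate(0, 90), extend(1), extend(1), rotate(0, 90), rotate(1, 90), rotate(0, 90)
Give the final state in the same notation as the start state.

t0: [θ0=180°, θ1=0°, e=2]
step 1 (rotate(0, 90)): [θ0=270°, θ1=0°, e=2]
step 2 (extend(1)): [θ0=270°, θ1=0°, e=2]
step 3 (extend(1)): [θ0=270°, θ1=0°, e=2]
step 4 (rotate(0, 90)): [θ0=0°, θ1=0°, e=2]
step 5 (rotate(1, 90)): [θ0=0°, θ1=90°, e=2]
step 6 (rotate(0, 90)): [θ0=90°, θ1=90°, e=2]

[θ0=90°, θ1=90°, e=2]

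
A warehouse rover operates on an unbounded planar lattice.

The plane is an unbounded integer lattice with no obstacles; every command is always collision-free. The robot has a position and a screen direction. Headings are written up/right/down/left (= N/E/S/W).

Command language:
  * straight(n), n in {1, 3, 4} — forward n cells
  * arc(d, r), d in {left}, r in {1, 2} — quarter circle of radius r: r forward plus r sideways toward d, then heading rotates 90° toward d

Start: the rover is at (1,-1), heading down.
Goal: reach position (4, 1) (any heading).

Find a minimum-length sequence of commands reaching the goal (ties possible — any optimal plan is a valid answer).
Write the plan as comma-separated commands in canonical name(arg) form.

arc(left, 2), arc(left, 1), straight(3)

initial: at (1,-1), heading down
step 1 (arc(left, 2)): at (3,-3), heading right
step 2 (arc(left, 1)): at (4,-2), heading up
step 3 (straight(3)): at (4,1), heading up
shorter routes all fall short; 3 is best.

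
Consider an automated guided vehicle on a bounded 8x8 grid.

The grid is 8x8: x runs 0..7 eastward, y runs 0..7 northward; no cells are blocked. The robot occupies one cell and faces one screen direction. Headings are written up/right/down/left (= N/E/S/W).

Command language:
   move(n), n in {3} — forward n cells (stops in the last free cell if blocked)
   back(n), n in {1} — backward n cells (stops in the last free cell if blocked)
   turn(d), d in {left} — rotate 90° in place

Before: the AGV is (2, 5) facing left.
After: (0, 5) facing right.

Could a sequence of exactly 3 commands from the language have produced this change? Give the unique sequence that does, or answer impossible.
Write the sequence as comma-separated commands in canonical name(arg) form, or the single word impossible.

move(3), turn(left), turn(left)

key: move(3) runs into the grid edge before its full distance
t0: (2, 5) facing left
[1] after move(3): (0, 5) facing left
[2] after turn(left): (0, 5) facing down
[3] after turn(left): (0, 5) facing right
uniquely the one of 27 3-step routes that fits.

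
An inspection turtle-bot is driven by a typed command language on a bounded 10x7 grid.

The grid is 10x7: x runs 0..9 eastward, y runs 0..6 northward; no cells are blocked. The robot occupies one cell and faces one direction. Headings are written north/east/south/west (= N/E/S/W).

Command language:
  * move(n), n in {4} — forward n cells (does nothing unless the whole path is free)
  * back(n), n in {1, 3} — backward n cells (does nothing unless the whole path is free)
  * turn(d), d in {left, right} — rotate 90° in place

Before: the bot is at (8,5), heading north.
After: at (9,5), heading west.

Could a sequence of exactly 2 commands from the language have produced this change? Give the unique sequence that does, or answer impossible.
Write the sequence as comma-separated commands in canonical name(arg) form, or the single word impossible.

turn(left), back(1)

key: running back(1) before turn(left) would end elsewhere — order is forced
t0: at (8,5), heading north
1. turn(left) → at (8,5), heading west
2. back(1) → at (9,5), heading west
no rival 2-sequence matches.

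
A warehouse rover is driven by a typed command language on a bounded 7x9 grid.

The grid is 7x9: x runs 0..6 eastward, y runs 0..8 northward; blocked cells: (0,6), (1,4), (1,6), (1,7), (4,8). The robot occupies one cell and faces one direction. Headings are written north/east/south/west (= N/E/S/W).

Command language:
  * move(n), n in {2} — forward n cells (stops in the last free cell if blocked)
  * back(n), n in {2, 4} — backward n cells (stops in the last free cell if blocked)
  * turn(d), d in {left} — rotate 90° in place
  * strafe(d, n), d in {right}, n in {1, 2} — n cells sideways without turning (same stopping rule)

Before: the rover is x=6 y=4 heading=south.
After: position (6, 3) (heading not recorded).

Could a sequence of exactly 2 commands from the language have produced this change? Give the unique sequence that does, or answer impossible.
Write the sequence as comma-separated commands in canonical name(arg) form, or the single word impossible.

turn(left), strafe(right, 1)

key: running strafe(right, 1) before turn(left) would end elsewhere — order is forced
begin: x=6 y=4 heading=south
step 1 (turn(left)): x=6 y=4 heading=east
step 2 (strafe(right, 1)): x=6 y=3 heading=east
uniquely the one of 36 2-step routes that fits.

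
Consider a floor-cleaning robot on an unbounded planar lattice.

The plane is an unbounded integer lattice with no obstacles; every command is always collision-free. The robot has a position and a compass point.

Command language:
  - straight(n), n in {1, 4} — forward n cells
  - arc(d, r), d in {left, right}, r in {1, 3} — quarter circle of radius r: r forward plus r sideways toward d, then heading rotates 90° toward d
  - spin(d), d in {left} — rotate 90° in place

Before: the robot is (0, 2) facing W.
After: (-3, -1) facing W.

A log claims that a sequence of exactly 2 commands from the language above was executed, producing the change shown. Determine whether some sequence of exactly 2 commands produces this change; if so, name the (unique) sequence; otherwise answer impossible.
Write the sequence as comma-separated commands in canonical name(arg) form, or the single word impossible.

key: heading stays W — rotations cancel among the 2 commands
from: (0, 2) facing W
step 1 (spin(left)): (0, 2) facing S
step 2 (arc(right, 3)): (-3, -1) facing W
no other 2-command option fits: unique.

spin(left), arc(right, 3)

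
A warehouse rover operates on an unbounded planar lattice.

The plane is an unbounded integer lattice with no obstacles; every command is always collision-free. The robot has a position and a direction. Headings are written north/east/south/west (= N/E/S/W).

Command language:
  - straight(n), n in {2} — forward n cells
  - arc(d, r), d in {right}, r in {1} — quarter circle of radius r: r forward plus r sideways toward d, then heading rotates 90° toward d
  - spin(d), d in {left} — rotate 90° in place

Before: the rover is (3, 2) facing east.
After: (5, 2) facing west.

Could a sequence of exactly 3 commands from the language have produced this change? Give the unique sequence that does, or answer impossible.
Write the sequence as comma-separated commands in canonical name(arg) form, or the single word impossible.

straight(2), spin(left), spin(left)

key: position moved to (5,2) AND the heading swung to W — translation plus rotation needed
from: (3, 2) facing east
step 1 (straight(2)): (5, 2) facing east
step 2 (spin(left)): (5, 2) facing north
step 3 (spin(left)): (5, 2) facing west
all 27 alternatives checked — unique.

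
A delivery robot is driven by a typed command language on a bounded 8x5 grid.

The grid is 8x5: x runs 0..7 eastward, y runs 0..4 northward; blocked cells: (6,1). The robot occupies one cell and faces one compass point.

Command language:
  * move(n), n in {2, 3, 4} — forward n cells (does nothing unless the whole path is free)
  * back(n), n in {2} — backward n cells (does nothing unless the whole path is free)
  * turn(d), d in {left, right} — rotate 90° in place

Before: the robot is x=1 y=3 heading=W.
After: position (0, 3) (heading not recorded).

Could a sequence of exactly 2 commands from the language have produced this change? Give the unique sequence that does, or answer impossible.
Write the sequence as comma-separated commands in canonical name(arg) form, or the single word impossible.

back(2), move(3)

key: running move(3) before back(2) would end elsewhere — order is forced
t0: x=1 y=3 heading=W
step 1 (back(2)): x=3 y=3 heading=W
step 2 (move(3)): x=0 y=3 heading=W
no rival 2-sequence matches.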